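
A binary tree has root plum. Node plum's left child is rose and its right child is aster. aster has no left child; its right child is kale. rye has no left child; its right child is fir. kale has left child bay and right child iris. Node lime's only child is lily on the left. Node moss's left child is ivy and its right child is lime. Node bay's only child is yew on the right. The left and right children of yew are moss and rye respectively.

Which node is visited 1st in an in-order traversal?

rose

In-order visits the left subtree, then the node, then the right subtree.
At plum: go left to rose.
  rose is a leaf — visit rose.
Visit plum.
At plum: go right to aster.
  At aster: no left child.
  Visit aster.
  At aster: go right to kale.
    At kale: go left to bay.
      At bay: no left child.
      Visit bay.
      At bay: go right to yew.
        At yew: go left to moss.
          At moss: go left to ivy.
            ivy is a leaf — visit ivy.
          Visit moss.
          At moss: go right to lime.
            At lime: go left to lily.
              lily is a leaf — visit lily.
            Visit lime.
            At lime: no right child.
        Visit yew.
        At yew: go right to rye.
          At rye: no left child.
          Visit rye.
          At rye: go right to fir.
            fir is a leaf — visit fir.
    Visit kale.
    At kale: go right to iris.
      iris is a leaf — visit iris.
Full in-order sequence: rose, plum, aster, bay, ivy, moss, lily, lime, yew, rye, fir, kale, iris.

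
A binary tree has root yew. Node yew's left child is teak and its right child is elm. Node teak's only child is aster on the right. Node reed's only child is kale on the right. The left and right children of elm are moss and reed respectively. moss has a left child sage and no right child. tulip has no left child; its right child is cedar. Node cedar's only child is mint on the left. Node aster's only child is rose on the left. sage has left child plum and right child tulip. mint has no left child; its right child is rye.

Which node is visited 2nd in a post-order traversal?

Post-order visits the left subtree, then the right subtree, then the node.
At yew: go left to teak.
  At teak: no left child.
  At teak: go right to aster.
    At aster: go left to rose.
      rose is a leaf — visit rose.
    At aster: no right child.
    Visit aster.
  Visit teak.
At yew: go right to elm.
  At elm: go left to moss.
    At moss: go left to sage.
      At sage: go left to plum.
        plum is a leaf — visit plum.
      At sage: go right to tulip.
        At tulip: no left child.
        At tulip: go right to cedar.
          At cedar: go left to mint.
            At mint: no left child.
            At mint: go right to rye.
              rye is a leaf — visit rye.
            Visit mint.
          At cedar: no right child.
          Visit cedar.
        Visit tulip.
      Visit sage.
    At moss: no right child.
    Visit moss.
  At elm: go right to reed.
    At reed: no left child.
    At reed: go right to kale.
      kale is a leaf — visit kale.
    Visit reed.
  Visit elm.
Visit yew.
Full post-order sequence: rose, aster, teak, plum, rye, mint, cedar, tulip, sage, moss, kale, reed, elm, yew.

aster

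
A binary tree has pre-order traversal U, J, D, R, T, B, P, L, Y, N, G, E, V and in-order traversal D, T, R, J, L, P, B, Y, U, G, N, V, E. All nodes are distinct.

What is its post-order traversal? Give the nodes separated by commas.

The first element of pre-order is the root; it splits in-order into left and right subtrees.
Root U: left subtree has 8 nodes {D, T, R, J, L, P, B, Y}, right has 4 {G, N, V, E}.
  Root J: left subtree has 3 nodes {D, T, R}, right has 4 {L, P, B, Y}.
    Root D: left subtree has 0 nodes { }, right has 2 {T, R}.
      Root R: left subtree has 1 node {T}, right has 0 { }.
    Root B: left subtree has 2 nodes {L, P}, right has 1 {Y}.
      Root P: left subtree has 1 node {L}, right has 0 { }.
  Root N: left subtree has 1 node {G}, right has 2 {V, E}.
    Root E: left subtree has 1 node {V}, right has 0 { }.

T, R, D, L, P, Y, B, J, G, V, E, N, U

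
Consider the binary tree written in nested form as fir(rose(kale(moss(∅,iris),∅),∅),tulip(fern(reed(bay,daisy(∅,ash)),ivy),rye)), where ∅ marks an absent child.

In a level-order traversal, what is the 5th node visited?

Level-order visits nodes level by level from the root, left to right within each level.
Level 0: fir
Level 1: rose, tulip
Level 2: kale, fern, rye
Level 3: moss, reed, ivy
Level 4: iris, bay, daisy
Level 5: ash
Full level-order sequence: fir, rose, tulip, kale, fern, rye, moss, reed, ivy, iris, bay, daisy, ash.

fern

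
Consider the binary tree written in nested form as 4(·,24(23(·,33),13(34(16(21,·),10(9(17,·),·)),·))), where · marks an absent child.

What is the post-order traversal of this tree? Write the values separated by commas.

33, 23, 21, 16, 17, 9, 10, 34, 13, 24, 4

Post-order visits the left subtree, then the right subtree, then the node.
At 4: no left child.
At 4: go right to 24.
  At 24: go left to 23.
    At 23: no left child.
    At 23: go right to 33.
      33 is a leaf — visit 33.
    Visit 23.
  At 24: go right to 13.
    At 13: go left to 34.
      At 34: go left to 16.
        At 16: go left to 21.
          21 is a leaf — visit 21.
        At 16: no right child.
        Visit 16.
      At 34: go right to 10.
        At 10: go left to 9.
          At 9: go left to 17.
            17 is a leaf — visit 17.
          At 9: no right child.
          Visit 9.
        At 10: no right child.
        Visit 10.
      Visit 34.
    At 13: no right child.
    Visit 13.
  Visit 24.
Visit 4.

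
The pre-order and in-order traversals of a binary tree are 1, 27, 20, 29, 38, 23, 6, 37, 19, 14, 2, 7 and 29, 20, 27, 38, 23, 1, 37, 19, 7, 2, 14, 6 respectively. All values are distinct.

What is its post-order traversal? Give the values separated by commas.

The first element of pre-order is the root; it splits in-order into left and right subtrees.
Root 1: left subtree has 5 nodes {29, 20, 27, 38, 23}, right has 6 {37, 19, 7, 2, 14, 6}.
  Root 27: left subtree has 2 nodes {29, 20}, right has 2 {38, 23}.
    Root 20: left subtree has 1 node {29}, right has 0 { }.
    Root 38: left subtree has 0 nodes { }, right has 1 {23}.
  Root 6: left subtree has 5 nodes {37, 19, 7, 2, 14}, right has 0 { }.
    Root 37: left subtree has 0 nodes { }, right has 4 {19, 7, 2, 14}.
      Root 19: left subtree has 0 nodes { }, right has 3 {7, 2, 14}.
        Root 14: left subtree has 2 nodes {7, 2}, right has 0 { }.
          Root 2: left subtree has 1 node {7}, right has 0 { }.

29, 20, 23, 38, 27, 7, 2, 14, 19, 37, 6, 1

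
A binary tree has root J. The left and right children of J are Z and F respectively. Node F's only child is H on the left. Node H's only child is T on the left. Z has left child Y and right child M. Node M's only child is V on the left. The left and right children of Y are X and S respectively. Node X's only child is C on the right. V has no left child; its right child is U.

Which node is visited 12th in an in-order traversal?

F

In-order visits the left subtree, then the node, then the right subtree.
At J: go left to Z.
  At Z: go left to Y.
    At Y: go left to X.
      At X: no left child.
      Visit X.
      At X: go right to C.
        C is a leaf — visit C.
    Visit Y.
    At Y: go right to S.
      S is a leaf — visit S.
  Visit Z.
  At Z: go right to M.
    At M: go left to V.
      At V: no left child.
      Visit V.
      At V: go right to U.
        U is a leaf — visit U.
    Visit M.
    At M: no right child.
Visit J.
At J: go right to F.
  At F: go left to H.
    At H: go left to T.
      T is a leaf — visit T.
    Visit H.
    At H: no right child.
  Visit F.
  At F: no right child.
Full in-order sequence: X, C, Y, S, Z, V, U, M, J, T, H, F.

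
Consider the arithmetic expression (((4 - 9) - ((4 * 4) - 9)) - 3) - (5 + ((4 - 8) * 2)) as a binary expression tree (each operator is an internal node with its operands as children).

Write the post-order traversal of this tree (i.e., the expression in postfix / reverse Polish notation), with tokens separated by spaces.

Post-order on an expression tree gives postfix notation: for each operator, emit left operand, right operand, then the operator.

4 9 - 4 4 * 9 - - 3 - 5 4 8 - 2 * + -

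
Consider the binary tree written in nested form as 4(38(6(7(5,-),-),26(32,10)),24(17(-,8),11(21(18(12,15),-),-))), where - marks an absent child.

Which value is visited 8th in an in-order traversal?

In-order visits the left subtree, then the node, then the right subtree.
At 4: go left to 38.
  At 38: go left to 6.
    At 6: go left to 7.
      At 7: go left to 5.
        5 is a leaf — visit 5.
      Visit 7.
      At 7: no right child.
    Visit 6.
    At 6: no right child.
  Visit 38.
  At 38: go right to 26.
    At 26: go left to 32.
      32 is a leaf — visit 32.
    Visit 26.
    At 26: go right to 10.
      10 is a leaf — visit 10.
Visit 4.
At 4: go right to 24.
  At 24: go left to 17.
    At 17: no left child.
    Visit 17.
    At 17: go right to 8.
      8 is a leaf — visit 8.
  Visit 24.
  At 24: go right to 11.
    At 11: go left to 21.
      At 21: go left to 18.
        At 18: go left to 12.
          12 is a leaf — visit 12.
        Visit 18.
        At 18: go right to 15.
          15 is a leaf — visit 15.
      Visit 21.
      At 21: no right child.
    Visit 11.
    At 11: no right child.
Full in-order sequence: 5, 7, 6, 38, 32, 26, 10, 4, 17, 8, 24, 12, 18, 15, 21, 11.

4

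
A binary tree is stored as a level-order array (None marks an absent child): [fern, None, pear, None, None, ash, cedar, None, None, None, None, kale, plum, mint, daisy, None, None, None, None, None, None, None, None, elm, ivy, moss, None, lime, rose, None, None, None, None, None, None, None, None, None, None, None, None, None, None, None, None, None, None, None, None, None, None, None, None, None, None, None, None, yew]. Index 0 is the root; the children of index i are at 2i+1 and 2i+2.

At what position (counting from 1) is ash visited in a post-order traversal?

6

Post-order visits the left subtree, then the right subtree, then the node.
At fern: no left child.
At fern: go right to pear.
  At pear: go left to ash.
    At ash: go left to kale.
      At kale: go left to elm.
        elm is a leaf — visit elm.
      At kale: go right to ivy.
        ivy is a leaf — visit ivy.
      Visit kale.
    At ash: go right to plum.
      At plum: go left to moss.
        moss is a leaf — visit moss.
      At plum: no right child.
      Visit plum.
    Visit ash.
  At pear: go right to cedar.
    At cedar: go left to mint.
      At mint: go left to lime.
        lime is a leaf — visit lime.
      At mint: go right to rose.
        At rose: go left to yew.
          yew is a leaf — visit yew.
        At rose: no right child.
        Visit rose.
      Visit mint.
    At cedar: go right to daisy.
      daisy is a leaf — visit daisy.
    Visit cedar.
  Visit pear.
Visit fern.
Full post-order sequence: elm, ivy, kale, moss, plum, ash, lime, yew, rose, mint, daisy, cedar, pear, fern.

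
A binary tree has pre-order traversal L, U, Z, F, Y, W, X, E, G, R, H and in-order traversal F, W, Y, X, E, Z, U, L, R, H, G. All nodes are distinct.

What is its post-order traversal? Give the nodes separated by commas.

The first element of pre-order is the root; it splits in-order into left and right subtrees.
Root L: left subtree has 7 nodes {F, W, Y, X, E, Z, U}, right has 3 {R, H, G}.
  Root U: left subtree has 6 nodes {F, W, Y, X, E, Z}, right has 0 { }.
    Root Z: left subtree has 5 nodes {F, W, Y, X, E}, right has 0 { }.
      Root F: left subtree has 0 nodes { }, right has 4 {W, Y, X, E}.
        Root Y: left subtree has 1 node {W}, right has 2 {X, E}.
          Root X: left subtree has 0 nodes { }, right has 1 {E}.
  Root G: left subtree has 2 nodes {R, H}, right has 0 { }.
    Root R: left subtree has 0 nodes { }, right has 1 {H}.

W, E, X, Y, F, Z, U, H, R, G, L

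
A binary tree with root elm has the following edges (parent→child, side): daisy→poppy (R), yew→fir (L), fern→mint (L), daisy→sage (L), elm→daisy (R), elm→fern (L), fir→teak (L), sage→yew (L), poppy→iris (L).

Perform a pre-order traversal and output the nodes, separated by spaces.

Pre-order visits the node, then its left subtree, then its right subtree.
Visit elm.
At elm: go left to fern.
  Visit fern.
  At fern: go left to mint.
    mint is a leaf — visit mint.
  At fern: no right child.
At elm: go right to daisy.
  Visit daisy.
  At daisy: go left to sage.
    Visit sage.
    At sage: go left to yew.
      Visit yew.
      At yew: go left to fir.
        Visit fir.
        At fir: go left to teak.
          teak is a leaf — visit teak.
        At fir: no right child.
      At yew: no right child.
    At sage: no right child.
  At daisy: go right to poppy.
    Visit poppy.
    At poppy: go left to iris.
      iris is a leaf — visit iris.
    At poppy: no right child.

elm fern mint daisy sage yew fir teak poppy iris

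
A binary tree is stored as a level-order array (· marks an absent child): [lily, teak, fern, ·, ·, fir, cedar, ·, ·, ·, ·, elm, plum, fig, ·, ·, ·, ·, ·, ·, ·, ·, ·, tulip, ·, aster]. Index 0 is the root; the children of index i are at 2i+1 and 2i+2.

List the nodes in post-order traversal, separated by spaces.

teak tulip elm aster plum fir fig cedar fern lily

Post-order visits the left subtree, then the right subtree, then the node.
At lily: go left to teak.
  teak is a leaf — visit teak.
At lily: go right to fern.
  At fern: go left to fir.
    At fir: go left to elm.
      At elm: go left to tulip.
        tulip is a leaf — visit tulip.
      At elm: no right child.
      Visit elm.
    At fir: go right to plum.
      At plum: go left to aster.
        aster is a leaf — visit aster.
      At plum: no right child.
      Visit plum.
    Visit fir.
  At fern: go right to cedar.
    At cedar: go left to fig.
      fig is a leaf — visit fig.
    At cedar: no right child.
    Visit cedar.
  Visit fern.
Visit lily.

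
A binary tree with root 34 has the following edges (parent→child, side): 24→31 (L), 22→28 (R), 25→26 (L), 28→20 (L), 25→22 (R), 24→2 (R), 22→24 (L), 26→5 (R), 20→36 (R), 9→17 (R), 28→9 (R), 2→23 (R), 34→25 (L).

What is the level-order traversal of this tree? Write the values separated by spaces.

Level-order visits nodes level by level from the root, left to right within each level.
Level 0: 34
Level 1: 25
Level 2: 26, 22
Level 3: 5, 24, 28
Level 4: 31, 2, 20, 9
Level 5: 23, 36, 17

34 25 26 22 5 24 28 31 2 20 9 23 36 17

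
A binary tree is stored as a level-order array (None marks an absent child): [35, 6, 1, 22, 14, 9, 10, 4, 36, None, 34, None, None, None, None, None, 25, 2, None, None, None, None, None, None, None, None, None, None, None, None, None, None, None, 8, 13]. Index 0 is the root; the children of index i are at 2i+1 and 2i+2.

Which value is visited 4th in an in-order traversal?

13

In-order visits the left subtree, then the node, then the right subtree.
At 35: go left to 6.
  At 6: go left to 22.
    At 22: go left to 4.
      At 4: no left child.
      Visit 4.
      At 4: go right to 25.
        At 25: go left to 8.
          8 is a leaf — visit 8.
        Visit 25.
        At 25: go right to 13.
          13 is a leaf — visit 13.
    Visit 22.
    At 22: go right to 36.
      At 36: go left to 2.
        2 is a leaf — visit 2.
      Visit 36.
      At 36: no right child.
  Visit 6.
  At 6: go right to 14.
    At 14: no left child.
    Visit 14.
    At 14: go right to 34.
      34 is a leaf — visit 34.
Visit 35.
At 35: go right to 1.
  At 1: go left to 9.
    9 is a leaf — visit 9.
  Visit 1.
  At 1: go right to 10.
    10 is a leaf — visit 10.
Full in-order sequence: 4, 8, 25, 13, 22, 2, 36, 6, 14, 34, 35, 9, 1, 10.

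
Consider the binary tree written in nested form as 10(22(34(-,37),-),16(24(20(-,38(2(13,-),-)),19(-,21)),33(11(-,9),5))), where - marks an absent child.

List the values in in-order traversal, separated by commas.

In-order visits the left subtree, then the node, then the right subtree.
At 10: go left to 22.
  At 22: go left to 34.
    At 34: no left child.
    Visit 34.
    At 34: go right to 37.
      37 is a leaf — visit 37.
  Visit 22.
  At 22: no right child.
Visit 10.
At 10: go right to 16.
  At 16: go left to 24.
    At 24: go left to 20.
      At 20: no left child.
      Visit 20.
      At 20: go right to 38.
        At 38: go left to 2.
          At 2: go left to 13.
            13 is a leaf — visit 13.
          Visit 2.
          At 2: no right child.
        Visit 38.
        At 38: no right child.
    Visit 24.
    At 24: go right to 19.
      At 19: no left child.
      Visit 19.
      At 19: go right to 21.
        21 is a leaf — visit 21.
  Visit 16.
  At 16: go right to 33.
    At 33: go left to 11.
      At 11: no left child.
      Visit 11.
      At 11: go right to 9.
        9 is a leaf — visit 9.
    Visit 33.
    At 33: go right to 5.
      5 is a leaf — visit 5.

34, 37, 22, 10, 20, 13, 2, 38, 24, 19, 21, 16, 11, 9, 33, 5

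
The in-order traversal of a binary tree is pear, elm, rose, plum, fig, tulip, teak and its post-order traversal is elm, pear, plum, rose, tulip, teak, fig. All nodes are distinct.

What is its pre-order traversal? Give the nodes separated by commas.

fig, rose, pear, elm, plum, teak, tulip

The last element of post-order is the root; it splits in-order into left and right subtrees.
Root fig: left subtree has 4 nodes {pear, elm, rose, plum}, right has 2 {tulip, teak}.
  Root rose: left subtree has 2 nodes {pear, elm}, right has 1 {plum}.
    Root pear: left subtree has 0 nodes { }, right has 1 {elm}.
  Root teak: left subtree has 1 node {tulip}, right has 0 { }.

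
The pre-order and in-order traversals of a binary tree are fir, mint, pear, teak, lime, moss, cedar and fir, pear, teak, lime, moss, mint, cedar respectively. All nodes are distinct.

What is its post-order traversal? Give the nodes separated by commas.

moss, lime, teak, pear, cedar, mint, fir

The first element of pre-order is the root; it splits in-order into left and right subtrees.
Root fir: left subtree has 0 nodes { }, right has 6 {pear, teak, lime, moss, mint, cedar}.
  Root mint: left subtree has 4 nodes {pear, teak, lime, moss}, right has 1 {cedar}.
    Root pear: left subtree has 0 nodes { }, right has 3 {teak, lime, moss}.
      Root teak: left subtree has 0 nodes { }, right has 2 {lime, moss}.
        Root lime: left subtree has 0 nodes { }, right has 1 {moss}.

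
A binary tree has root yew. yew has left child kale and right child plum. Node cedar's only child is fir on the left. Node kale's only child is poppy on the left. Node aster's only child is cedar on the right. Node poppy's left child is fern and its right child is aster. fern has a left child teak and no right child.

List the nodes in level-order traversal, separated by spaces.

Level-order visits nodes level by level from the root, left to right within each level.
Level 0: yew
Level 1: kale, plum
Level 2: poppy
Level 3: fern, aster
Level 4: teak, cedar
Level 5: fir

yew kale plum poppy fern aster teak cedar fir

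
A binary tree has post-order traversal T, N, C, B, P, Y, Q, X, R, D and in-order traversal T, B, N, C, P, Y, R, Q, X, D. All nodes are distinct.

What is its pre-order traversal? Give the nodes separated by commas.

The last element of post-order is the root; it splits in-order into left and right subtrees.
Root D: left subtree has 9 nodes {T, B, N, C, P, Y, R, Q, X}, right has 0 { }.
  Root R: left subtree has 6 nodes {T, B, N, C, P, Y}, right has 2 {Q, X}.
    Root Y: left subtree has 5 nodes {T, B, N, C, P}, right has 0 { }.
      Root P: left subtree has 4 nodes {T, B, N, C}, right has 0 { }.
        Root B: left subtree has 1 node {T}, right has 2 {N, C}.
          Root C: left subtree has 1 node {N}, right has 0 { }.
    Root X: left subtree has 1 node {Q}, right has 0 { }.

D, R, Y, P, B, T, C, N, X, Q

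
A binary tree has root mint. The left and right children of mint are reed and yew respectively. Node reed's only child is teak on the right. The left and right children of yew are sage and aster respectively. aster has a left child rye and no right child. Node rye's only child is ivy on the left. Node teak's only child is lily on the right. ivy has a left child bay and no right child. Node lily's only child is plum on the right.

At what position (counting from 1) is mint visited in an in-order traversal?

5

In-order visits the left subtree, then the node, then the right subtree.
At mint: go left to reed.
  At reed: no left child.
  Visit reed.
  At reed: go right to teak.
    At teak: no left child.
    Visit teak.
    At teak: go right to lily.
      At lily: no left child.
      Visit lily.
      At lily: go right to plum.
        plum is a leaf — visit plum.
Visit mint.
At mint: go right to yew.
  At yew: go left to sage.
    sage is a leaf — visit sage.
  Visit yew.
  At yew: go right to aster.
    At aster: go left to rye.
      At rye: go left to ivy.
        At ivy: go left to bay.
          bay is a leaf — visit bay.
        Visit ivy.
        At ivy: no right child.
      Visit rye.
      At rye: no right child.
    Visit aster.
    At aster: no right child.
Full in-order sequence: reed, teak, lily, plum, mint, sage, yew, bay, ivy, rye, aster.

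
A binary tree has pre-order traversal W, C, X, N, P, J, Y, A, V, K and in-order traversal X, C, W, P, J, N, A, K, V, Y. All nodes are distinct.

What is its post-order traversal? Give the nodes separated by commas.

The first element of pre-order is the root; it splits in-order into left and right subtrees.
Root W: left subtree has 2 nodes {X, C}, right has 7 {P, J, N, A, K, V, Y}.
  Root C: left subtree has 1 node {X}, right has 0 { }.
  Root N: left subtree has 2 nodes {P, J}, right has 4 {A, K, V, Y}.
    Root P: left subtree has 0 nodes { }, right has 1 {J}.
    Root Y: left subtree has 3 nodes {A, K, V}, right has 0 { }.
      Root A: left subtree has 0 nodes { }, right has 2 {K, V}.
        Root V: left subtree has 1 node {K}, right has 0 { }.

X, C, J, P, K, V, A, Y, N, W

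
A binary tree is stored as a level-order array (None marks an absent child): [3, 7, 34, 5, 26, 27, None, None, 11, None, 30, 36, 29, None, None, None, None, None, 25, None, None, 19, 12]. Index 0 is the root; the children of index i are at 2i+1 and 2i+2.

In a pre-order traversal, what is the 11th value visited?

Pre-order visits the node, then its left subtree, then its right subtree.
Visit 3.
At 3: go left to 7.
  Visit 7.
  At 7: go left to 5.
    Visit 5.
    At 5: no left child.
    At 5: go right to 11.
      Visit 11.
      At 11: no left child.
      At 11: go right to 25.
        25 is a leaf — visit 25.
  At 7: go right to 26.
    Visit 26.
    At 26: no left child.
    At 26: go right to 30.
      Visit 30.
      At 30: go left to 19.
        19 is a leaf — visit 19.
      At 30: go right to 12.
        12 is a leaf — visit 12.
At 3: go right to 34.
  Visit 34.
  At 34: go left to 27.
    Visit 27.
    At 27: go left to 36.
      36 is a leaf — visit 36.
    At 27: go right to 29.
      29 is a leaf — visit 29.
  At 34: no right child.
Full pre-order sequence: 3, 7, 5, 11, 25, 26, 30, 19, 12, 34, 27, 36, 29.

27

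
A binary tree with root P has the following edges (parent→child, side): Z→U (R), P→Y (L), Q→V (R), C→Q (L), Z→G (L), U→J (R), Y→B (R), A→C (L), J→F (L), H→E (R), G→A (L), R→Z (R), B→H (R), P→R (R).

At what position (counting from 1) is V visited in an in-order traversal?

In-order visits the left subtree, then the node, then the right subtree.
At P: go left to Y.
  At Y: no left child.
  Visit Y.
  At Y: go right to B.
    At B: no left child.
    Visit B.
    At B: go right to H.
      At H: no left child.
      Visit H.
      At H: go right to E.
        E is a leaf — visit E.
Visit P.
At P: go right to R.
  At R: no left child.
  Visit R.
  At R: go right to Z.
    At Z: go left to G.
      At G: go left to A.
        At A: go left to C.
          At C: go left to Q.
            At Q: no left child.
            Visit Q.
            At Q: go right to V.
              V is a leaf — visit V.
          Visit C.
          At C: no right child.
        Visit A.
        At A: no right child.
      Visit G.
      At G: no right child.
    Visit Z.
    At Z: go right to U.
      At U: no left child.
      Visit U.
      At U: go right to J.
        At J: go left to F.
          F is a leaf — visit F.
        Visit J.
        At J: no right child.
Full in-order sequence: Y, B, H, E, P, R, Q, V, C, A, G, Z, U, F, J.

8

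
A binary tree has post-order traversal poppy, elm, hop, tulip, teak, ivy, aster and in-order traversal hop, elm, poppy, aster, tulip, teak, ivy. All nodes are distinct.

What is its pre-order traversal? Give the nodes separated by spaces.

aster hop elm poppy ivy teak tulip

The last element of post-order is the root; it splits in-order into left and right subtrees.
Root aster: left subtree has 3 nodes {hop, elm, poppy}, right has 3 {tulip, teak, ivy}.
  Root hop: left subtree has 0 nodes { }, right has 2 {elm, poppy}.
    Root elm: left subtree has 0 nodes { }, right has 1 {poppy}.
  Root ivy: left subtree has 2 nodes {tulip, teak}, right has 0 { }.
    Root teak: left subtree has 1 node {tulip}, right has 0 { }.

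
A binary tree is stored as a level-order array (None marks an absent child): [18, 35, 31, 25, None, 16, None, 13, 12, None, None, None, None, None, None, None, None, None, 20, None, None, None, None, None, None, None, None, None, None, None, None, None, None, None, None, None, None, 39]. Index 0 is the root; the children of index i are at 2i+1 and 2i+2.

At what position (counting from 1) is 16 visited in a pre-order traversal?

Pre-order visits the node, then its left subtree, then its right subtree.
Visit 18.
At 18: go left to 35.
  Visit 35.
  At 35: go left to 25.
    Visit 25.
    At 25: go left to 13.
      13 is a leaf — visit 13.
    At 25: go right to 12.
      Visit 12.
      At 12: no left child.
      At 12: go right to 20.
        Visit 20.
        At 20: go left to 39.
          39 is a leaf — visit 39.
        At 20: no right child.
  At 35: no right child.
At 18: go right to 31.
  Visit 31.
  At 31: go left to 16.
    16 is a leaf — visit 16.
  At 31: no right child.
Full pre-order sequence: 18, 35, 25, 13, 12, 20, 39, 31, 16.

9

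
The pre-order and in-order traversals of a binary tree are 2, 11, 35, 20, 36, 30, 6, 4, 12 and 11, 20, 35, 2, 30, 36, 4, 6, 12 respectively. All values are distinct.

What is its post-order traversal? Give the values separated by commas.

The first element of pre-order is the root; it splits in-order into left and right subtrees.
Root 2: left subtree has 3 nodes {11, 20, 35}, right has 5 {30, 36, 4, 6, 12}.
  Root 11: left subtree has 0 nodes { }, right has 2 {20, 35}.
    Root 35: left subtree has 1 node {20}, right has 0 { }.
  Root 36: left subtree has 1 node {30}, right has 3 {4, 6, 12}.
    Root 6: left subtree has 1 node {4}, right has 1 {12}.

20, 35, 11, 30, 4, 12, 6, 36, 2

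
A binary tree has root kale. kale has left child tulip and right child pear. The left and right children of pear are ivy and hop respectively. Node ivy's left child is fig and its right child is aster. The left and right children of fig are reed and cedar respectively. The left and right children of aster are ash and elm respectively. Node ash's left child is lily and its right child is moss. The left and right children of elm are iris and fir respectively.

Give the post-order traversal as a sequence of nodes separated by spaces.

tulip reed cedar fig lily moss ash iris fir elm aster ivy hop pear kale

Post-order visits the left subtree, then the right subtree, then the node.
At kale: go left to tulip.
  tulip is a leaf — visit tulip.
At kale: go right to pear.
  At pear: go left to ivy.
    At ivy: go left to fig.
      At fig: go left to reed.
        reed is a leaf — visit reed.
      At fig: go right to cedar.
        cedar is a leaf — visit cedar.
      Visit fig.
    At ivy: go right to aster.
      At aster: go left to ash.
        At ash: go left to lily.
          lily is a leaf — visit lily.
        At ash: go right to moss.
          moss is a leaf — visit moss.
        Visit ash.
      At aster: go right to elm.
        At elm: go left to iris.
          iris is a leaf — visit iris.
        At elm: go right to fir.
          fir is a leaf — visit fir.
        Visit elm.
      Visit aster.
    Visit ivy.
  At pear: go right to hop.
    hop is a leaf — visit hop.
  Visit pear.
Visit kale.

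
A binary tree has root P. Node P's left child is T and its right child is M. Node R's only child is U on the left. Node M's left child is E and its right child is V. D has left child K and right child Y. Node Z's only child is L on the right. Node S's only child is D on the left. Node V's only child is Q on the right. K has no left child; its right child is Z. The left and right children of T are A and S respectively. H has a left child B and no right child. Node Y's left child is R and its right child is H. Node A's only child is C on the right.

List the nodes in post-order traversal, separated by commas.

C, A, L, Z, K, U, R, B, H, Y, D, S, T, E, Q, V, M, P

Post-order visits the left subtree, then the right subtree, then the node.
At P: go left to T.
  At T: go left to A.
    At A: no left child.
    At A: go right to C.
      C is a leaf — visit C.
    Visit A.
  At T: go right to S.
    At S: go left to D.
      At D: go left to K.
        At K: no left child.
        At K: go right to Z.
          At Z: no left child.
          At Z: go right to L.
            L is a leaf — visit L.
          Visit Z.
        Visit K.
      At D: go right to Y.
        At Y: go left to R.
          At R: go left to U.
            U is a leaf — visit U.
          At R: no right child.
          Visit R.
        At Y: go right to H.
          At H: go left to B.
            B is a leaf — visit B.
          At H: no right child.
          Visit H.
        Visit Y.
      Visit D.
    At S: no right child.
    Visit S.
  Visit T.
At P: go right to M.
  At M: go left to E.
    E is a leaf — visit E.
  At M: go right to V.
    At V: no left child.
    At V: go right to Q.
      Q is a leaf — visit Q.
    Visit V.
  Visit M.
Visit P.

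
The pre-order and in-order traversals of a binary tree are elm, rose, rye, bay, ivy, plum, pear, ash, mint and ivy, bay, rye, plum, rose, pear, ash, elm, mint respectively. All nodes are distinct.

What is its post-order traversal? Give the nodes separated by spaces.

ivy bay plum rye ash pear rose mint elm

The first element of pre-order is the root; it splits in-order into left and right subtrees.
Root elm: left subtree has 7 nodes {ivy, bay, rye, plum, rose, pear, ash}, right has 1 {mint}.
  Root rose: left subtree has 4 nodes {ivy, bay, rye, plum}, right has 2 {pear, ash}.
    Root rye: left subtree has 2 nodes {ivy, bay}, right has 1 {plum}.
      Root bay: left subtree has 1 node {ivy}, right has 0 { }.
    Root pear: left subtree has 0 nodes { }, right has 1 {ash}.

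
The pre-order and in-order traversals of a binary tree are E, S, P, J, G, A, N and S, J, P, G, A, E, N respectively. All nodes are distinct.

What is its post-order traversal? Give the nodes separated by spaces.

The first element of pre-order is the root; it splits in-order into left and right subtrees.
Root E: left subtree has 5 nodes {S, J, P, G, A}, right has 1 {N}.
  Root S: left subtree has 0 nodes { }, right has 4 {J, P, G, A}.
    Root P: left subtree has 1 node {J}, right has 2 {G, A}.
      Root G: left subtree has 0 nodes { }, right has 1 {A}.

J A G P S N E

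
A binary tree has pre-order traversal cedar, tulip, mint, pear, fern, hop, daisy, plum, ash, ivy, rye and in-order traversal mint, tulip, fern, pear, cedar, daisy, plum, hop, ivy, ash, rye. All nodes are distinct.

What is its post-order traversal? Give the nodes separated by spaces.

The first element of pre-order is the root; it splits in-order into left and right subtrees.
Root cedar: left subtree has 4 nodes {mint, tulip, fern, pear}, right has 6 {daisy, plum, hop, ivy, ash, rye}.
  Root tulip: left subtree has 1 node {mint}, right has 2 {fern, pear}.
    Root pear: left subtree has 1 node {fern}, right has 0 { }.
  Root hop: left subtree has 2 nodes {daisy, plum}, right has 3 {ivy, ash, rye}.
    Root daisy: left subtree has 0 nodes { }, right has 1 {plum}.
    Root ash: left subtree has 1 node {ivy}, right has 1 {rye}.

mint fern pear tulip plum daisy ivy rye ash hop cedar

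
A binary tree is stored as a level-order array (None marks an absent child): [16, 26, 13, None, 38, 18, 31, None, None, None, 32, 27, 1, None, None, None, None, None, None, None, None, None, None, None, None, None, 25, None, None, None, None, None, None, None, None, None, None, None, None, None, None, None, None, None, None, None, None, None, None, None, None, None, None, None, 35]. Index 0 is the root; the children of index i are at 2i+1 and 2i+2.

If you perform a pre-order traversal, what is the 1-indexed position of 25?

9

Pre-order visits the node, then its left subtree, then its right subtree.
Visit 16.
At 16: go left to 26.
  Visit 26.
  At 26: no left child.
  At 26: go right to 38.
    Visit 38.
    At 38: no left child.
    At 38: go right to 32.
      32 is a leaf — visit 32.
At 16: go right to 13.
  Visit 13.
  At 13: go left to 18.
    Visit 18.
    At 18: go left to 27.
      27 is a leaf — visit 27.
    At 18: go right to 1.
      Visit 1.
      At 1: no left child.
      At 1: go right to 25.
        Visit 25.
        At 25: no left child.
        At 25: go right to 35.
          35 is a leaf — visit 35.
  At 13: go right to 31.
    31 is a leaf — visit 31.
Full pre-order sequence: 16, 26, 38, 32, 13, 18, 27, 1, 25, 35, 31.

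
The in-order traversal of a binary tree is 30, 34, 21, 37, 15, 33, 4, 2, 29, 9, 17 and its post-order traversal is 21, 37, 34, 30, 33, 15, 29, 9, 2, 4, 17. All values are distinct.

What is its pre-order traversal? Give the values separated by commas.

The last element of post-order is the root; it splits in-order into left and right subtrees.
Root 17: left subtree has 10 nodes {30, 34, 21, 37, 15, 33, 4, 2, 29, 9}, right has 0 { }.
  Root 4: left subtree has 6 nodes {30, 34, 21, 37, 15, 33}, right has 3 {2, 29, 9}.
    Root 15: left subtree has 4 nodes {30, 34, 21, 37}, right has 1 {33}.
      Root 30: left subtree has 0 nodes { }, right has 3 {34, 21, 37}.
        Root 34: left subtree has 0 nodes { }, right has 2 {21, 37}.
          Root 37: left subtree has 1 node {21}, right has 0 { }.
    Root 2: left subtree has 0 nodes { }, right has 2 {29, 9}.
      Root 9: left subtree has 1 node {29}, right has 0 { }.

17, 4, 15, 30, 34, 37, 21, 33, 2, 9, 29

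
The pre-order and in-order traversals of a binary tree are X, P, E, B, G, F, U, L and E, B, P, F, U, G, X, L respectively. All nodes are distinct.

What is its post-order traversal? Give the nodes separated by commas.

B, E, U, F, G, P, L, X

The first element of pre-order is the root; it splits in-order into left and right subtrees.
Root X: left subtree has 6 nodes {E, B, P, F, U, G}, right has 1 {L}.
  Root P: left subtree has 2 nodes {E, B}, right has 3 {F, U, G}.
    Root E: left subtree has 0 nodes { }, right has 1 {B}.
    Root G: left subtree has 2 nodes {F, U}, right has 0 { }.
      Root F: left subtree has 0 nodes { }, right has 1 {U}.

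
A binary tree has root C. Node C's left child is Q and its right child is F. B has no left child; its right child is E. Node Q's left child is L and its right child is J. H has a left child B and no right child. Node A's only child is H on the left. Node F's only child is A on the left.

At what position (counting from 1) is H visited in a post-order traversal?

Post-order visits the left subtree, then the right subtree, then the node.
At C: go left to Q.
  At Q: go left to L.
    L is a leaf — visit L.
  At Q: go right to J.
    J is a leaf — visit J.
  Visit Q.
At C: go right to F.
  At F: go left to A.
    At A: go left to H.
      At H: go left to B.
        At B: no left child.
        At B: go right to E.
          E is a leaf — visit E.
        Visit B.
      At H: no right child.
      Visit H.
    At A: no right child.
    Visit A.
  At F: no right child.
  Visit F.
Visit C.
Full post-order sequence: L, J, Q, E, B, H, A, F, C.

6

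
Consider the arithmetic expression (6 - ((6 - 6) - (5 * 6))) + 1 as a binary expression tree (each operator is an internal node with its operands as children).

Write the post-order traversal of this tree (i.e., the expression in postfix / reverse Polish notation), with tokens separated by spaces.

6 6 6 - 5 6 * - - 1 +

Post-order on an expression tree gives postfix notation: for each operator, emit left operand, right operand, then the operator.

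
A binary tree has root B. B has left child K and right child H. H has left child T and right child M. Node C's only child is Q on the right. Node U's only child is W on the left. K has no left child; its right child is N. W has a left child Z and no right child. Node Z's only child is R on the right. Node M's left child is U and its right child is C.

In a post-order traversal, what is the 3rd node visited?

Post-order visits the left subtree, then the right subtree, then the node.
At B: go left to K.
  At K: no left child.
  At K: go right to N.
    N is a leaf — visit N.
  Visit K.
At B: go right to H.
  At H: go left to T.
    T is a leaf — visit T.
  At H: go right to M.
    At M: go left to U.
      At U: go left to W.
        At W: go left to Z.
          At Z: no left child.
          At Z: go right to R.
            R is a leaf — visit R.
          Visit Z.
        At W: no right child.
        Visit W.
      At U: no right child.
      Visit U.
    At M: go right to C.
      At C: no left child.
      At C: go right to Q.
        Q is a leaf — visit Q.
      Visit C.
    Visit M.
  Visit H.
Visit B.
Full post-order sequence: N, K, T, R, Z, W, U, Q, C, M, H, B.

T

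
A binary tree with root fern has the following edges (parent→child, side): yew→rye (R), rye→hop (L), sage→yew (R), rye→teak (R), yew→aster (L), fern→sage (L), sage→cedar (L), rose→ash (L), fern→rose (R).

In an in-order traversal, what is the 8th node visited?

fern

In-order visits the left subtree, then the node, then the right subtree.
At fern: go left to sage.
  At sage: go left to cedar.
    cedar is a leaf — visit cedar.
  Visit sage.
  At sage: go right to yew.
    At yew: go left to aster.
      aster is a leaf — visit aster.
    Visit yew.
    At yew: go right to rye.
      At rye: go left to hop.
        hop is a leaf — visit hop.
      Visit rye.
      At rye: go right to teak.
        teak is a leaf — visit teak.
Visit fern.
At fern: go right to rose.
  At rose: go left to ash.
    ash is a leaf — visit ash.
  Visit rose.
  At rose: no right child.
Full in-order sequence: cedar, sage, aster, yew, hop, rye, teak, fern, ash, rose.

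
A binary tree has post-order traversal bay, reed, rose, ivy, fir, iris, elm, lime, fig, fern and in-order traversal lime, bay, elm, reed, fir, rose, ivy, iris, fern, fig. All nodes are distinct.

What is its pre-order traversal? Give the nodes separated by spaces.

The last element of post-order is the root; it splits in-order into left and right subtrees.
Root fern: left subtree has 8 nodes {lime, bay, elm, reed, fir, rose, ivy, iris}, right has 1 {fig}.
  Root lime: left subtree has 0 nodes { }, right has 7 {bay, elm, reed, fir, rose, ivy, iris}.
    Root elm: left subtree has 1 node {bay}, right has 5 {reed, fir, rose, ivy, iris}.
      Root iris: left subtree has 4 nodes {reed, fir, rose, ivy}, right has 0 { }.
        Root fir: left subtree has 1 node {reed}, right has 2 {rose, ivy}.
          Root ivy: left subtree has 1 node {rose}, right has 0 { }.

fern lime elm bay iris fir reed ivy rose fig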